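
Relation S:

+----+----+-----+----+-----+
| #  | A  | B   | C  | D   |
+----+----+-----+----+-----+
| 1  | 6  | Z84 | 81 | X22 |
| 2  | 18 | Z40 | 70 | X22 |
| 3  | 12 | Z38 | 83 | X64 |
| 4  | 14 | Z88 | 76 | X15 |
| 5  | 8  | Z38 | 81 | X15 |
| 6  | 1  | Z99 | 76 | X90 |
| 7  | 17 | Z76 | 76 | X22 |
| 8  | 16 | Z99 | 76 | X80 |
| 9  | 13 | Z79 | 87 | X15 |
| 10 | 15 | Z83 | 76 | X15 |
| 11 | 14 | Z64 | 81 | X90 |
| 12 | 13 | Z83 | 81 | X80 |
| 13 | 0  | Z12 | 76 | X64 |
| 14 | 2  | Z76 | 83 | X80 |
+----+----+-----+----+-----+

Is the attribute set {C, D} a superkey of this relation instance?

No

Rows 4 and 10 have the same {C, D} value (C=76, D=X15) but are distinct tuples, so {C, D} does not determine every attribute — not a superkey.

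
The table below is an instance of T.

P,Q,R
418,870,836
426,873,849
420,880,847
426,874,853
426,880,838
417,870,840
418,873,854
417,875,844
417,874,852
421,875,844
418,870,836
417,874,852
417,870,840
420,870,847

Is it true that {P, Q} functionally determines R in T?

(P=418, Q=870): 2 rows → R = 836, 836 ✓
(P=426, Q=873): 1 row → R = 849 ✓
(P=420, Q=880): 1 row → R = 847 ✓
(P=426, Q=874): 1 row → R = 853 ✓
(P=426, Q=880): 1 row → R = 838 ✓
(P=417, Q=870): 2 rows → R = 840, 840 ✓
(P=418, Q=873): 1 row → R = 854 ✓
(P=417, Q=875): 1 row → R = 844 ✓
(P=417, Q=874): 2 rows → R = 852, 852 ✓
(P=421, Q=875): 1 row → R = 844 ✓
(P=420, Q=870): 1 row → R = 847 ✓
Every {P, Q} value is associated with a single R value, so {P, Q} → R holds.

Yes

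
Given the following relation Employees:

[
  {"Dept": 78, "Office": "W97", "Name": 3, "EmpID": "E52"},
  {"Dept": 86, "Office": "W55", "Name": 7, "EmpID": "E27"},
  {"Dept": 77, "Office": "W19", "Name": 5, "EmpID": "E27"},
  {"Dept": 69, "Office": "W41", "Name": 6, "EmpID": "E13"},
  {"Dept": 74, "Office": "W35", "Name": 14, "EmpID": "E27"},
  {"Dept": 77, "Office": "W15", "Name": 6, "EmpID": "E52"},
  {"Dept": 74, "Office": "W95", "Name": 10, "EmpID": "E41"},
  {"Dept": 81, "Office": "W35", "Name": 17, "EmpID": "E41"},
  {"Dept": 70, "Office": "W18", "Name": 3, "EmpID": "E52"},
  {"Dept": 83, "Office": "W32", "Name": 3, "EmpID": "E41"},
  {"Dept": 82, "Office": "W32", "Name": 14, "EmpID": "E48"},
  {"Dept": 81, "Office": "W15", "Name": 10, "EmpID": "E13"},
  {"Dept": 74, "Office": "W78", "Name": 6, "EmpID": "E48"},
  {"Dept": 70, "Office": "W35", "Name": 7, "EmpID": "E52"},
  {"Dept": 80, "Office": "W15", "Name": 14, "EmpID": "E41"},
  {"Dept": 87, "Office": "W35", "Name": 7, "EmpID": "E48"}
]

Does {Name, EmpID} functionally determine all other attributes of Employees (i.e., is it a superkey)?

Two distinct rows share (Name=3, EmpID=E52), so {Name, EmpID} does not determine every attribute — not a superkey.

No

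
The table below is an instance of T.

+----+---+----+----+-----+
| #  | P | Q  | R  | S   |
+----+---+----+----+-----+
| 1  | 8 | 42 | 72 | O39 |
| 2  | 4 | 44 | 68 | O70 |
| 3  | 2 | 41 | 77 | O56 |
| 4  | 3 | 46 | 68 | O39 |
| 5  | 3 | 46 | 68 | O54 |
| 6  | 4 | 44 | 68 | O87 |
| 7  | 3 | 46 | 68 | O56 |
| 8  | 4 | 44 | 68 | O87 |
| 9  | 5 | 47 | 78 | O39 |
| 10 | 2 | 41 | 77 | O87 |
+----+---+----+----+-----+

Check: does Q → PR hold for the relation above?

Yes

Q=42: row 1 → {P,R} = (8, 72) ✓
Q=44: rows 2, 6, 8 → {P,R} = (4, 68), (4, 68), (4, 68) ✓
Q=41: rows 3, 10 → {P,R} = (2, 77), (2, 77) ✓
Q=46: rows 4, 5, 7 → {P,R} = (3, 68), (3, 68), (3, 68) ✓
Q=47: row 9 → {P,R} = (5, 78) ✓
Every Q value is associated with a single PR value, so Q → PR holds.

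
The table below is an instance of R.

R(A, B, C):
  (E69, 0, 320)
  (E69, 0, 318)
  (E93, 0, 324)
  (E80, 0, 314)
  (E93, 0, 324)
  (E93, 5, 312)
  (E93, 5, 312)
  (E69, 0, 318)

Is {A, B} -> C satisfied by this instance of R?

(A=E69, B=0): 3 rows → C takes values {320, 318} — violation
(A=E93, B=0): 2 rows → C = 324, 324 ✓
(A=E80, B=0): 1 row → C = 314 ✓
(A=E93, B=5): 2 rows → C = 312, 312 ✓
Two rows agree on {A, B} but differ on C, so {A, B} -> C does not hold.

No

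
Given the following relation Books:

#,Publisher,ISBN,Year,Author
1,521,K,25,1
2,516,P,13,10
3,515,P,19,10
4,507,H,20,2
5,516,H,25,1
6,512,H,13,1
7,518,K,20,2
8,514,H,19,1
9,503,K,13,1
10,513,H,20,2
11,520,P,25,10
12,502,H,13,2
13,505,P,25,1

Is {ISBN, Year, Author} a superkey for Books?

No

Rows 4 and 10 have the same {ISBN, Year, Author} value (ISBN=H, Year=20, Author=2) but are distinct tuples, so {ISBN, Year, Author} does not determine every attribute — not a superkey.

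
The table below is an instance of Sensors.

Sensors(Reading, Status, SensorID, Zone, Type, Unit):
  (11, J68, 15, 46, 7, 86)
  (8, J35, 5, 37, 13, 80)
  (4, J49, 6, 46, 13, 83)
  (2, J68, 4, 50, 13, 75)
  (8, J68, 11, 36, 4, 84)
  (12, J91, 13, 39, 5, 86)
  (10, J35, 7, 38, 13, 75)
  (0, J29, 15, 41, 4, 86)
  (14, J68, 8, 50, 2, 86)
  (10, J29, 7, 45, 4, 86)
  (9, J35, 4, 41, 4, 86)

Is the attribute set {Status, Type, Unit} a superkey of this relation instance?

Two distinct rows share (Status=J29, Type=4, Unit=86), so {Status, Type, Unit} does not determine every attribute — not a superkey.

No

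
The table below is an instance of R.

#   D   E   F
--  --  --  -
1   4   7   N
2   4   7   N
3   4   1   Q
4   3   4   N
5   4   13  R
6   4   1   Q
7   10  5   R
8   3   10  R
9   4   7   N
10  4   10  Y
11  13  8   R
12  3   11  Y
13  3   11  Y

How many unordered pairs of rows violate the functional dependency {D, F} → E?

(D=4, F=N): all 3 rows agree on E — 0 pairs.
(D=4, F=Q): all 2 rows agree on E — 0 pairs.
(D=3, F=Y): all 2 rows agree on E — 0 pairs.

0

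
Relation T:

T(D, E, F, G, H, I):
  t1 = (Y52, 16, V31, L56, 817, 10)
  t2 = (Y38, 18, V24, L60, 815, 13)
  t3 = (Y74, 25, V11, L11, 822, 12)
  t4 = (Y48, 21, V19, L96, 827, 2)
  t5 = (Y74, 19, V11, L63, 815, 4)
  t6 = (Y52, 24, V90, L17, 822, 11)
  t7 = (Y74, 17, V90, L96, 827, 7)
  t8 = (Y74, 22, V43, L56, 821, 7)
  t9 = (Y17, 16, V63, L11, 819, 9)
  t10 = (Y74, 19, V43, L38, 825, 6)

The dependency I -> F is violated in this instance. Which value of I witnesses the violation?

7

I=10: row 1 → F = V31 ✓
I=13: row 2 → F = V24 ✓
I=12: row 3 → F = V11 ✓
I=2: row 4 → F = V19 ✓
I=4: row 5 → F = V11 ✓
I=11: row 6 → F = V90 ✓
I=7: rows 7, 8 → F takes values {V90, V43} — violation
I=9: row 9 → F = V63 ✓
I=6: row 10 → F = V43 ✓
The only I value with inconsistent F is I=7.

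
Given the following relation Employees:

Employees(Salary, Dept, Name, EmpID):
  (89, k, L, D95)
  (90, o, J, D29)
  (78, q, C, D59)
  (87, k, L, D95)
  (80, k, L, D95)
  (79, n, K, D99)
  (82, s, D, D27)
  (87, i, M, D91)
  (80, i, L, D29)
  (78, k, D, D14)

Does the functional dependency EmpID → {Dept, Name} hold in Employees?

EmpID=D95: 3 rows → {Dept,Name} = (k, L), (k, L), (k, L) ✓
EmpID=D29: 2 rows → {Dept,Name} takes values {(o, J), (i, L)} — violation
EmpID=D59: 1 row → {Dept,Name} = (q, C) ✓
EmpID=D99: 1 row → {Dept,Name} = (n, K) ✓
EmpID=D27: 1 row → {Dept,Name} = (s, D) ✓
EmpID=D91: 1 row → {Dept,Name} = (i, M) ✓
EmpID=D14: 1 row → {Dept,Name} = (k, D) ✓
Two rows agree on EmpID but differ on {Dept, Name}, so EmpID → {Dept, Name} does not hold.

No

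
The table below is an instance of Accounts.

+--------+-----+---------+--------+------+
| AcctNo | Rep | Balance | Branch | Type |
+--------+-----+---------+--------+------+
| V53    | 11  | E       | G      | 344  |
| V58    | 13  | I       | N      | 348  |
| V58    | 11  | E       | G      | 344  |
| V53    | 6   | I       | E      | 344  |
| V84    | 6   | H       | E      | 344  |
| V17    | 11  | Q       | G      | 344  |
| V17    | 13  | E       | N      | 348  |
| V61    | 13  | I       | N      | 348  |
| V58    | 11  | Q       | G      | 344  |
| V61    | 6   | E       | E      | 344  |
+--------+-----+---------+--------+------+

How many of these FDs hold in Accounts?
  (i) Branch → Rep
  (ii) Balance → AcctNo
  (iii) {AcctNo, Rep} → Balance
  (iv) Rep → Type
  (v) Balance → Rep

(i) Branch → Rep: every LHS value maps to a single RHS value — holds.
(ii) Balance → AcctNo: Balance=E: 4 rows → AcctNo takes values {V53, V58, V17, V61} — violation; Balance=I: 3 rows → AcctNo takes values {V58, V53, V61} — violation; Balance=Q: 2 rows → AcctNo takes values {V17, V58} — violation — fails.
(iii) {AcctNo, Rep} → Balance: (AcctNo=V58, Rep=11): 2 rows → Balance takes values {E, Q} — violation — fails.
(iv) Rep → Type: every LHS value maps to a single RHS value — holds.
(v) Balance → Rep: Balance=E: 4 rows → Rep takes values {11, 13, 6} — violation; Balance=I: 3 rows → Rep takes values {13, 6} — violation — fails.
2 of the 5 dependencies hold.

2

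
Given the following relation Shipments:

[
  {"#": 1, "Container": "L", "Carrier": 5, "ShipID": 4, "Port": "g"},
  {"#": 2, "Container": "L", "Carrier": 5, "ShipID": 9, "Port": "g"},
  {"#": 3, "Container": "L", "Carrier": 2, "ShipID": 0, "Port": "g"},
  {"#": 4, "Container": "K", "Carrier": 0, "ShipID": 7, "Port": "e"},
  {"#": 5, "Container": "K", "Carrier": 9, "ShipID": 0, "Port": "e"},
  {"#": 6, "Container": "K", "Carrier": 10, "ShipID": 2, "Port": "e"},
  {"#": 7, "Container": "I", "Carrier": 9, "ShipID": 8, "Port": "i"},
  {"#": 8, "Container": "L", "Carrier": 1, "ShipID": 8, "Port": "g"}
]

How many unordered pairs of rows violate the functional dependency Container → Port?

Container=L: all 4 rows agree on Port — 0 pairs.
Container=K: all 3 rows agree on Port — 0 pairs.

0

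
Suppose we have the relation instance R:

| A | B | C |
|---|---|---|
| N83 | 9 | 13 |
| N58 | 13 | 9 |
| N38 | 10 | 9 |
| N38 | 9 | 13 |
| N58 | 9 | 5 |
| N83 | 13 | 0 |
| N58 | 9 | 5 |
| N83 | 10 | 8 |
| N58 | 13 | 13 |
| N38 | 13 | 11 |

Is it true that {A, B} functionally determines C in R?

(A=N83, B=9): 1 row → C = 13 ✓
(A=N58, B=13): 2 rows → C takes values {9, 13} — violation
(A=N38, B=10): 1 row → C = 9 ✓
(A=N38, B=9): 1 row → C = 13 ✓
(A=N58, B=9): 2 rows → C = 5, 5 ✓
(A=N83, B=13): 1 row → C = 0 ✓
(A=N83, B=10): 1 row → C = 8 ✓
(A=N38, B=13): 1 row → C = 11 ✓
Two rows agree on {A, B} but differ on C, so {A, B} → C does not hold.

No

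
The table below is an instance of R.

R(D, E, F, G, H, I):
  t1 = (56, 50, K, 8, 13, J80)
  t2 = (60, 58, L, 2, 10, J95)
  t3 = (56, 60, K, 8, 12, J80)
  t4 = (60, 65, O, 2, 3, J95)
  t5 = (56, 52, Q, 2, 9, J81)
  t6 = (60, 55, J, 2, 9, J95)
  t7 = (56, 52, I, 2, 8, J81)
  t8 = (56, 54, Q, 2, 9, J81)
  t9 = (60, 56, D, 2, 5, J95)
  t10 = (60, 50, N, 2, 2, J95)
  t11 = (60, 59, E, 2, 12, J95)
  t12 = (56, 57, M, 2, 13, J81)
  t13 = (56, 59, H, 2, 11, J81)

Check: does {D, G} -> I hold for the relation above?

(D=56, G=8): rows 1, 3 → I = J80, J80 ✓
(D=60, G=2): rows 2, 4, 6, 9, 10, 11 → I = J95, J95, J95, J95, J95, J95 ✓
(D=56, G=2): rows 5, 7, 8, 12, 13 → I = J81, J81, J81, J81, J81 ✓
Every {D, G} value is associated with a single I value, so {D, G} -> I holds.

Yes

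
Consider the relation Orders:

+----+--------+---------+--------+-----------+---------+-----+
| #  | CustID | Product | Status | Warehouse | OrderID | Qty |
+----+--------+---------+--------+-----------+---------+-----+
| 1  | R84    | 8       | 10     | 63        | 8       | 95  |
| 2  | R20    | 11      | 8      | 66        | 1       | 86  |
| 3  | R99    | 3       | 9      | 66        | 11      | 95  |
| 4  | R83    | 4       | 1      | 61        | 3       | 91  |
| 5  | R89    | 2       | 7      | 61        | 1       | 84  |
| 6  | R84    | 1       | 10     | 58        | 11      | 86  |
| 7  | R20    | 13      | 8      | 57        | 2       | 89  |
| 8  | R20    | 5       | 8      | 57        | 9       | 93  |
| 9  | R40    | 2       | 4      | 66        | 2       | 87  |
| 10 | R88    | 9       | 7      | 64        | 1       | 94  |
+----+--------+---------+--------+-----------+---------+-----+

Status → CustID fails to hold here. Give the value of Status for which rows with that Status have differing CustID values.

7

Status=10: rows 1, 6 → CustID = R84, R84 ✓
Status=8: rows 2, 7, 8 → CustID = R20, R20, R20 ✓
Status=9: row 3 → CustID = R99 ✓
Status=1: row 4 → CustID = R83 ✓
Status=7: rows 5, 10 → CustID takes values {R89, R88} — violation
Status=4: row 9 → CustID = R40 ✓
The only Status value with inconsistent CustID is Status=7.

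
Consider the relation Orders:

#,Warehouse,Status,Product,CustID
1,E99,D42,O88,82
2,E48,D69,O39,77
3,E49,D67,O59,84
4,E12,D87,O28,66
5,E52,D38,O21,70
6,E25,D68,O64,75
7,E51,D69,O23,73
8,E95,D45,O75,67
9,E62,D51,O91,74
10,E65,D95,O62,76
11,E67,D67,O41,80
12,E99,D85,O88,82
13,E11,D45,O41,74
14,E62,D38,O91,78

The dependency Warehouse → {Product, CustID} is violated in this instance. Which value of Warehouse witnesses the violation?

E62

Warehouse=E99: rows 1, 12 → {Product,CustID} = (O88, 82), (O88, 82) ✓
Warehouse=E48: row 2 → {Product,CustID} = (O39, 77) ✓
Warehouse=E49: row 3 → {Product,CustID} = (O59, 84) ✓
Warehouse=E12: row 4 → {Product,CustID} = (O28, 66) ✓
Warehouse=E52: row 5 → {Product,CustID} = (O21, 70) ✓
Warehouse=E25: row 6 → {Product,CustID} = (O64, 75) ✓
Warehouse=E51: row 7 → {Product,CustID} = (O23, 73) ✓
Warehouse=E95: row 8 → {Product,CustID} = (O75, 67) ✓
Warehouse=E62: rows 9, 14 → {Product,CustID} takes values {(O91, 74), (O91, 78)} — violation
Warehouse=E65: row 10 → {Product,CustID} = (O62, 76) ✓
Warehouse=E67: row 11 → {Product,CustID} = (O41, 80) ✓
Warehouse=E11: row 13 → {Product,CustID} = (O41, 74) ✓
The only Warehouse value with inconsistent RHS is Warehouse=E62.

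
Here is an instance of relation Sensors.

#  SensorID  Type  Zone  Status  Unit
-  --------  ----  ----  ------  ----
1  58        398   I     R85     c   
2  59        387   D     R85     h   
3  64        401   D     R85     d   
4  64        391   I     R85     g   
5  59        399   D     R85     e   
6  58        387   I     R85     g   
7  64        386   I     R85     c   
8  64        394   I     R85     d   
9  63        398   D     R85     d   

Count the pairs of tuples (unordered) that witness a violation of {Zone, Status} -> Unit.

(Zone=I, Status=R85): violating pairs (1,4), (1,6), (1,8), (4,7), (4,8), (6,7), (6,8), (7,8) — 8 pairs.
(Zone=D, Status=R85): violating pairs (2,3), (2,5), (2,9), (3,5), (5,9) — 5 pairs.

13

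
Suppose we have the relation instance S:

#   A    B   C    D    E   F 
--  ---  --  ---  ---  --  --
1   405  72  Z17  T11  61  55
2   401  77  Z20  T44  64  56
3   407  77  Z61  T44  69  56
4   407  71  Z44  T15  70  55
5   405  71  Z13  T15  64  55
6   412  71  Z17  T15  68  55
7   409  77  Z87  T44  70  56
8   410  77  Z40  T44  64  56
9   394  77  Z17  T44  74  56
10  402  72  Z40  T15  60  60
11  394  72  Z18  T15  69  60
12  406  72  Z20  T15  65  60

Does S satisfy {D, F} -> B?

Yes

(D=T11, F=55): row 1 → B = 72 ✓
(D=T44, F=56): rows 2, 3, 7, 8, 9 → B = 77, 77, 77, 77, 77 ✓
(D=T15, F=55): rows 4, 5, 6 → B = 71, 71, 71 ✓
(D=T15, F=60): rows 10, 11, 12 → B = 72, 72, 72 ✓
Every {D, F} value is associated with a single B value, so {D, F} -> B holds.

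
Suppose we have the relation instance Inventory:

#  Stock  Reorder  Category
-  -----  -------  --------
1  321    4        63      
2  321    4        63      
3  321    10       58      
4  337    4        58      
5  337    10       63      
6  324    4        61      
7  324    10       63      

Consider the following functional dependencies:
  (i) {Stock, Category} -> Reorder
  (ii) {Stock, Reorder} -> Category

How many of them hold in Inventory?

2

(i) {Stock, Category} -> Reorder: every LHS value maps to a single RHS value — holds.
(ii) {Stock, Reorder} -> Category: every LHS value maps to a single RHS value — holds.
2 of the 2 dependencies hold.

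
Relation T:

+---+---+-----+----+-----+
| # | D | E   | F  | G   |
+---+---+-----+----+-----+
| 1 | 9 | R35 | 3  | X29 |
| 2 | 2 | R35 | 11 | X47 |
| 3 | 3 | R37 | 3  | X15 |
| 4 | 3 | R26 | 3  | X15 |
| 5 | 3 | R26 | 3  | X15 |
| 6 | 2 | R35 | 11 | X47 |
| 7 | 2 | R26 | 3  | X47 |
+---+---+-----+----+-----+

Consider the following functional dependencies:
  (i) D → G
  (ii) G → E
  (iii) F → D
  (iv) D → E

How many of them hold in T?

(i) D → G: every LHS value maps to a single RHS value — holds.
(ii) G → E: G=X47: rows 2, 6, 7 → E takes values {R35, R26} — violation; G=X15: rows 3, 4, 5 → E takes values {R37, R26} — violation — fails.
(iii) F → D: F=3: rows 1, 3, 4, 5, 7 → D takes values {9, 3, 2} — violation — fails.
(iv) D → E: D=2: rows 2, 6, 7 → E takes values {R35, R26} — violation; D=3: rows 3, 4, 5 → E takes values {R37, R26} — violation — fails.
1 of the 4 dependencies holds.

1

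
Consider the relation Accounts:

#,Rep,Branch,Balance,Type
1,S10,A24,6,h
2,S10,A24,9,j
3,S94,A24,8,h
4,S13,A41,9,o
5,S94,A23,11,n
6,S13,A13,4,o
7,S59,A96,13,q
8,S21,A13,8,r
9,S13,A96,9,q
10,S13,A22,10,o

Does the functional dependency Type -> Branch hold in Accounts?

No

Type=h: rows 1, 3 → Branch = A24, A24 ✓
Type=j: row 2 → Branch = A24 ✓
Type=o: rows 4, 6, 10 → Branch takes values {A41, A13, A22} — violation
Type=n: row 5 → Branch = A23 ✓
Type=q: rows 7, 9 → Branch = A96, A96 ✓
Type=r: row 8 → Branch = A13 ✓
Two rows agree on Type but differ on Branch, so Type -> Branch does not hold.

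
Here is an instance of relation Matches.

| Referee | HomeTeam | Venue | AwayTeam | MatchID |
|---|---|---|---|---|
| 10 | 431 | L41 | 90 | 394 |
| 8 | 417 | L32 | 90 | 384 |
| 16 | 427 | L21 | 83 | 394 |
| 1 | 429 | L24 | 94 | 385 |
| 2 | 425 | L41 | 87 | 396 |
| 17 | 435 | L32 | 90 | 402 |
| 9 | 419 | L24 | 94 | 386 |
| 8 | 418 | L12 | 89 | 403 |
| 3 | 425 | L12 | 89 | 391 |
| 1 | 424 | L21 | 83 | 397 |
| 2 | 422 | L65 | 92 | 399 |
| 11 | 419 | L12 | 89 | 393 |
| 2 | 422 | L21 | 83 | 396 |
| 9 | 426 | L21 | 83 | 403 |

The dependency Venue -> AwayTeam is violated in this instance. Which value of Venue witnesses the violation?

Venue=L41: 2 rows → AwayTeam takes values {90, 87} — violation
Venue=L32: 2 rows → AwayTeam = 90, 90 ✓
Venue=L21: 4 rows → AwayTeam = 83, 83, 83, 83 ✓
Venue=L24: 2 rows → AwayTeam = 94, 94 ✓
Venue=L12: 3 rows → AwayTeam = 89, 89, 89 ✓
Venue=L65: 1 row → AwayTeam = 92 ✓
The only Venue value with inconsistent AwayTeam is Venue=L41.

L41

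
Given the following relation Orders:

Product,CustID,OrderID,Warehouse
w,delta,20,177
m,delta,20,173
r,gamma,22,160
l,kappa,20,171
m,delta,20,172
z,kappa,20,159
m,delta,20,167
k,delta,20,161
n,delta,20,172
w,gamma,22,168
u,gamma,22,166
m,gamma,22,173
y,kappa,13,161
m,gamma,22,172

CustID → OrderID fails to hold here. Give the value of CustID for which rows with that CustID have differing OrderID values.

CustID=delta: 6 rows → OrderID = 20, 20, 20, 20, 20, 20 ✓
CustID=gamma: 5 rows → OrderID = 22, 22, 22, 22, 22 ✓
CustID=kappa: 3 rows → OrderID takes values {20, 13} — violation
The only CustID value with inconsistent OrderID is CustID=kappa.

kappa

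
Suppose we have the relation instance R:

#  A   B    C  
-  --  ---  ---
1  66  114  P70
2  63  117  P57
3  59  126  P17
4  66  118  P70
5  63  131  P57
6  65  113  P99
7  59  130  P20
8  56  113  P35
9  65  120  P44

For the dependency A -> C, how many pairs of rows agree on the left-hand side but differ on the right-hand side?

A=66: all 2 rows agree on C — 0 pairs.
A=63: all 2 rows agree on C — 0 pairs.
A=59: violating pairs (3,7) — 1 pair.
A=65: violating pairs (6,9) — 1 pair.

2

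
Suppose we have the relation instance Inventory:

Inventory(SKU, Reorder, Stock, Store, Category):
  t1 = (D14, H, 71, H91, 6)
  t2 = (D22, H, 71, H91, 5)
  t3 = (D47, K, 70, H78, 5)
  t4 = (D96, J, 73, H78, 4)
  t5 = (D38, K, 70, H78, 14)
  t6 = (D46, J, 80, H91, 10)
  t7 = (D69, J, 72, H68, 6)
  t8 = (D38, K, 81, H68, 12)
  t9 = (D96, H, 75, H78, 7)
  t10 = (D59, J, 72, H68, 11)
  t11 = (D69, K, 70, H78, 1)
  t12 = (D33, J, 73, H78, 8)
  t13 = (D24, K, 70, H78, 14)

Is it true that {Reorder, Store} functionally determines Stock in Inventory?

Yes

(Reorder=H, Store=H91): rows 1, 2 → Stock = 71, 71 ✓
(Reorder=K, Store=H78): rows 3, 5, 11, 13 → Stock = 70, 70, 70, 70 ✓
(Reorder=J, Store=H78): rows 4, 12 → Stock = 73, 73 ✓
(Reorder=J, Store=H91): row 6 → Stock = 80 ✓
(Reorder=J, Store=H68): rows 7, 10 → Stock = 72, 72 ✓
(Reorder=K, Store=H68): row 8 → Stock = 81 ✓
(Reorder=H, Store=H78): row 9 → Stock = 75 ✓
Every {Reorder, Store} value is associated with a single Stock value, so {Reorder, Store} → Stock holds.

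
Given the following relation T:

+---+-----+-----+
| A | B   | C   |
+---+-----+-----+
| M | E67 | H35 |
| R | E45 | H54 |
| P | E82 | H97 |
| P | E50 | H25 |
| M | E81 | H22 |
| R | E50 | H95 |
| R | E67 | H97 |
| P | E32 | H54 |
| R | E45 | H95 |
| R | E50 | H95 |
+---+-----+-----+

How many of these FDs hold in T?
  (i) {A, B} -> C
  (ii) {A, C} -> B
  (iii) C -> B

(i) {A, B} -> C: (A=R, B=E45): 2 rows → C takes values {H54, H95} — violation — fails.
(ii) {A, C} -> B: (A=R, C=H95): 3 rows → B takes values {E50, E45} — violation — fails.
(iii) C -> B: C=H54: 2 rows → B takes values {E45, E32} — violation; C=H97: 2 rows → B takes values {E82, E67} — violation; C=H95: 3 rows → B takes values {E50, E45} — violation — fails.
None of the 3 dependencies hold.

0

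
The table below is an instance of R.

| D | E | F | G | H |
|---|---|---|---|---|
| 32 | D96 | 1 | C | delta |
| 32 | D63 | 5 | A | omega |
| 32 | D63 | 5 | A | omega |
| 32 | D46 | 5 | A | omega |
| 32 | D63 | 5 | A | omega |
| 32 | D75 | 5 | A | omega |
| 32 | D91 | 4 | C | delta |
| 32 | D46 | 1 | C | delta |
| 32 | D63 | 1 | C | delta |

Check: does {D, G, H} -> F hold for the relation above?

No

(D=32, G=C, H=delta): 4 rows → F takes values {1, 4} — violation
(D=32, G=A, H=omega): 5 rows → F = 5, 5, 5, 5, 5 ✓
Two rows agree on {D, G, H} but differ on F, so {D, G, H} -> F does not hold.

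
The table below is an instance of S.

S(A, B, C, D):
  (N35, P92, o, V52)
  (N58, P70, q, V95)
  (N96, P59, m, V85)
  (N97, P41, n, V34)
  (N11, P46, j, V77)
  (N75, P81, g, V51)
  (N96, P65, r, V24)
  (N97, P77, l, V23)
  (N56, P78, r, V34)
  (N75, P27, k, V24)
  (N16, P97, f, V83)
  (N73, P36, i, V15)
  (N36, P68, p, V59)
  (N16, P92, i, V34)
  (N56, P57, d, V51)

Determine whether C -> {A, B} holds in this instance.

C=o: 1 row → {A,B} = (N35, P92) ✓
C=q: 1 row → {A,B} = (N58, P70) ✓
C=m: 1 row → {A,B} = (N96, P59) ✓
C=n: 1 row → {A,B} = (N97, P41) ✓
C=j: 1 row → {A,B} = (N11, P46) ✓
C=g: 1 row → {A,B} = (N75, P81) ✓
C=r: 2 rows → {A,B} takes values {(N96, P65), (N56, P78)} — violation
C=l: 1 row → {A,B} = (N97, P77) ✓
C=k: 1 row → {A,B} = (N75, P27) ✓
C=f: 1 row → {A,B} = (N16, P97) ✓
C=i: 2 rows → {A,B} takes values {(N73, P36), (N16, P92)} — violation
C=p: 1 row → {A,B} = (N36, P68) ✓
C=d: 1 row → {A,B} = (N56, P57) ✓
Two rows agree on C but differ on {A, B}, so C -> {A, B} does not hold.

No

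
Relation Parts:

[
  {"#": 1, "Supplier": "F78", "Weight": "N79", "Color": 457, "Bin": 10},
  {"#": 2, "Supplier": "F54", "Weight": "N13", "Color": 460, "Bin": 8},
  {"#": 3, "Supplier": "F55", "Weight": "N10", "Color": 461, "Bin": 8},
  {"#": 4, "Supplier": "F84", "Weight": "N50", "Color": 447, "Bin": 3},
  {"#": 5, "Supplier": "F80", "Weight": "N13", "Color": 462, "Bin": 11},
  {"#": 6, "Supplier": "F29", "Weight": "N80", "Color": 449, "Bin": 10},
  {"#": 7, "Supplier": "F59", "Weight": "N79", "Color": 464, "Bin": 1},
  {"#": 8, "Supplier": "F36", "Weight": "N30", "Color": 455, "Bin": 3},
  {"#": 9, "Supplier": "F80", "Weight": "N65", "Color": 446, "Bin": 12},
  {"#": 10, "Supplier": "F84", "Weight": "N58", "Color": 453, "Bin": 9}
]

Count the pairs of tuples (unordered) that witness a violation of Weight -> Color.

2

Weight=N79: violating pairs (1,7) — 1 pair.
Weight=N13: violating pairs (2,5) — 1 pair.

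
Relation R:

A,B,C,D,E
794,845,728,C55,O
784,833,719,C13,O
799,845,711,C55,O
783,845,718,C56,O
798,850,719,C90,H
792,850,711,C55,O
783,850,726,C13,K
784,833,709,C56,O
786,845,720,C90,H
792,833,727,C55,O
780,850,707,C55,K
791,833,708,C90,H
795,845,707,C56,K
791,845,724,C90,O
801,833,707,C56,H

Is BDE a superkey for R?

No

Two distinct rows share (B=845, D=C55, E=O), so BDE does not determine every attribute — not a superkey.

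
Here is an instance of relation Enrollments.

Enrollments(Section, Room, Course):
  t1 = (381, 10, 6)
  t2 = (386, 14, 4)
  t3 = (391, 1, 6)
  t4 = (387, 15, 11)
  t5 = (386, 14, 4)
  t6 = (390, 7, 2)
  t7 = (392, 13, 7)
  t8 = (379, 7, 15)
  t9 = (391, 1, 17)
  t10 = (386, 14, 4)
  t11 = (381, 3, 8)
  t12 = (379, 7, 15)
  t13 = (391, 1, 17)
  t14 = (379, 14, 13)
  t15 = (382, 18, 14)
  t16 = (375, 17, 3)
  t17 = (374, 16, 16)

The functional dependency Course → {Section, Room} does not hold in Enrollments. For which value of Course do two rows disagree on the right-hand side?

6

Course=6: rows 1, 3 → {Section,Room} takes values {(381, 10), (391, 1)} — violation
Course=4: rows 2, 5, 10 → {Section,Room} = (386, 14), (386, 14), (386, 14) ✓
Course=11: row 4 → {Section,Room} = (387, 15) ✓
Course=2: row 6 → {Section,Room} = (390, 7) ✓
Course=7: row 7 → {Section,Room} = (392, 13) ✓
Course=15: rows 8, 12 → {Section,Room} = (379, 7), (379, 7) ✓
Course=17: rows 9, 13 → {Section,Room} = (391, 1), (391, 1) ✓
Course=8: row 11 → {Section,Room} = (381, 3) ✓
Course=13: row 14 → {Section,Room} = (379, 14) ✓
Course=14: row 15 → {Section,Room} = (382, 18) ✓
Course=3: row 16 → {Section,Room} = (375, 17) ✓
Course=16: row 17 → {Section,Room} = (374, 16) ✓
The only Course value with inconsistent RHS is Course=6.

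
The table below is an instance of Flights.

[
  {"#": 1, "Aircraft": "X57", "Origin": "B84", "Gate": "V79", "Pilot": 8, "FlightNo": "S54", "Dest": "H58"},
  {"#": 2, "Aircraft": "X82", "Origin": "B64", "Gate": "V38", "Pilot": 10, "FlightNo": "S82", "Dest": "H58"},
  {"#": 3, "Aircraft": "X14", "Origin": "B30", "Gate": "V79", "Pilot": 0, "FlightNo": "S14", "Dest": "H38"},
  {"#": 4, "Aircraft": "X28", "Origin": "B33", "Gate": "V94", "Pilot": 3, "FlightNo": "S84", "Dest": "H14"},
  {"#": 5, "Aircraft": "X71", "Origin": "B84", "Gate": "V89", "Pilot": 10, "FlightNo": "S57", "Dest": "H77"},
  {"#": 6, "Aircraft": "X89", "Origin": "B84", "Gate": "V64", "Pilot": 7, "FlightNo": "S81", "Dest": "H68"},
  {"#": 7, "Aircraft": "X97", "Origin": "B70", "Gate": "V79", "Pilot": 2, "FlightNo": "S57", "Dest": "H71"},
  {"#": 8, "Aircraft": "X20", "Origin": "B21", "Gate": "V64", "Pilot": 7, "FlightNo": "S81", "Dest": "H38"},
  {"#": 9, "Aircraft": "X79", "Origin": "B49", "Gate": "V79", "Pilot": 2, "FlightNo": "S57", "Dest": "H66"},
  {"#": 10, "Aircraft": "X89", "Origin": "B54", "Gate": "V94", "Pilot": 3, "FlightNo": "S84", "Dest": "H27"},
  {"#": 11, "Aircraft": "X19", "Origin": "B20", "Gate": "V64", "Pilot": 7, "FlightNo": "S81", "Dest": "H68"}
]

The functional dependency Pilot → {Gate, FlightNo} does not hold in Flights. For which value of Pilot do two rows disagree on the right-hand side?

Pilot=8: row 1 → {Gate,FlightNo} = (V79, S54) ✓
Pilot=10: rows 2, 5 → {Gate,FlightNo} takes values {(V38, S82), (V89, S57)} — violation
Pilot=0: row 3 → {Gate,FlightNo} = (V79, S14) ✓
Pilot=3: rows 4, 10 → {Gate,FlightNo} = (V94, S84), (V94, S84) ✓
Pilot=7: rows 6, 8, 11 → {Gate,FlightNo} = (V64, S81), (V64, S81), (V64, S81) ✓
Pilot=2: rows 7, 9 → {Gate,FlightNo} = (V79, S57), (V79, S57) ✓
The only Pilot value with inconsistent RHS is Pilot=10.

10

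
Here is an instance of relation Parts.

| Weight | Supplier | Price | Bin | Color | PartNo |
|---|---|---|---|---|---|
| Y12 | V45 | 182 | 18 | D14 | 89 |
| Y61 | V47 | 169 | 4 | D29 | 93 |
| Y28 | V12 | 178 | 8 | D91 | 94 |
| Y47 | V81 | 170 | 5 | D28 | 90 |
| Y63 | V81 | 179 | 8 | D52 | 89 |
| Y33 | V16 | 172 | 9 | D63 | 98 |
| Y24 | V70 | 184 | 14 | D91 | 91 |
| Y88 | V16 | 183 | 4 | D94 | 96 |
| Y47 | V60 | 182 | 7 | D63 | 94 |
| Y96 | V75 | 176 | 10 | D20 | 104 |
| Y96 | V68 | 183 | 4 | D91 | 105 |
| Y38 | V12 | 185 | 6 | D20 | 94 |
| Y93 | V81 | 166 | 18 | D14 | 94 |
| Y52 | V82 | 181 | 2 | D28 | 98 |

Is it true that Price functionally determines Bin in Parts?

No

Price=182: 2 rows → Bin takes values {18, 7} — violation
Price=169: 1 row → Bin = 4 ✓
Price=178: 1 row → Bin = 8 ✓
Price=170: 1 row → Bin = 5 ✓
Price=179: 1 row → Bin = 8 ✓
Price=172: 1 row → Bin = 9 ✓
Price=184: 1 row → Bin = 14 ✓
Price=183: 2 rows → Bin = 4, 4 ✓
Price=176: 1 row → Bin = 10 ✓
Price=185: 1 row → Bin = 6 ✓
Price=166: 1 row → Bin = 18 ✓
Price=181: 1 row → Bin = 2 ✓
Two rows agree on Price but differ on Bin, so Price -> Bin does not hold.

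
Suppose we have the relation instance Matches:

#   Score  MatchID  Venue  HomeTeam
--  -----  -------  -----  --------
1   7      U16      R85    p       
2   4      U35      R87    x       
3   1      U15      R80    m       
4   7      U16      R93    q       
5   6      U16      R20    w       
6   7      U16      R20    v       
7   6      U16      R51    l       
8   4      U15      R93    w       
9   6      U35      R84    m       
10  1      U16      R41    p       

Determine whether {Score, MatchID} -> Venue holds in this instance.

(Score=7, MatchID=U16): rows 1, 4, 6 → Venue takes values {R85, R93, R20} — violation
(Score=4, MatchID=U35): row 2 → Venue = R87 ✓
(Score=1, MatchID=U15): row 3 → Venue = R80 ✓
(Score=6, MatchID=U16): rows 5, 7 → Venue takes values {R20, R51} — violation
(Score=4, MatchID=U15): row 8 → Venue = R93 ✓
(Score=6, MatchID=U35): row 9 → Venue = R84 ✓
(Score=1, MatchID=U16): row 10 → Venue = R41 ✓
Two rows agree on {Score, MatchID} but differ on Venue, so {Score, MatchID} -> Venue does not hold.

No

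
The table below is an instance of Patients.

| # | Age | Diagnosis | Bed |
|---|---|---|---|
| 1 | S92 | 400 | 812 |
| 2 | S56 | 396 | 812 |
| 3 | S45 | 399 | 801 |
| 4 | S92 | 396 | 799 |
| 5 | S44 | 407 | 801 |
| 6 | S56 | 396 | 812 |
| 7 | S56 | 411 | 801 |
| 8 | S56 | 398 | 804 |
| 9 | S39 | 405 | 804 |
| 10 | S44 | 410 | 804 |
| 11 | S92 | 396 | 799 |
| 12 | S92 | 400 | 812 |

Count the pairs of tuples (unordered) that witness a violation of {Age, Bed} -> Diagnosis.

0

(Age=S92, Bed=812): all 2 rows agree on Diagnosis — 0 pairs.
(Age=S56, Bed=812): all 2 rows agree on Diagnosis — 0 pairs.
(Age=S92, Bed=799): all 2 rows agree on Diagnosis — 0 pairs.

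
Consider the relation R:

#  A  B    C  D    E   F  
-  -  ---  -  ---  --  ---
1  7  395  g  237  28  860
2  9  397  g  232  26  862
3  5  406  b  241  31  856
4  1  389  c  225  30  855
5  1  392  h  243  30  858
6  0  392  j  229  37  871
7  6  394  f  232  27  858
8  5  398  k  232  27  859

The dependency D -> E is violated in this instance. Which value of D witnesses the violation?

D=237: row 1 → E = 28 ✓
D=232: rows 2, 7, 8 → E takes values {26, 27} — violation
D=241: row 3 → E = 31 ✓
D=225: row 4 → E = 30 ✓
D=243: row 5 → E = 30 ✓
D=229: row 6 → E = 37 ✓
The only D value with inconsistent E is D=232.

232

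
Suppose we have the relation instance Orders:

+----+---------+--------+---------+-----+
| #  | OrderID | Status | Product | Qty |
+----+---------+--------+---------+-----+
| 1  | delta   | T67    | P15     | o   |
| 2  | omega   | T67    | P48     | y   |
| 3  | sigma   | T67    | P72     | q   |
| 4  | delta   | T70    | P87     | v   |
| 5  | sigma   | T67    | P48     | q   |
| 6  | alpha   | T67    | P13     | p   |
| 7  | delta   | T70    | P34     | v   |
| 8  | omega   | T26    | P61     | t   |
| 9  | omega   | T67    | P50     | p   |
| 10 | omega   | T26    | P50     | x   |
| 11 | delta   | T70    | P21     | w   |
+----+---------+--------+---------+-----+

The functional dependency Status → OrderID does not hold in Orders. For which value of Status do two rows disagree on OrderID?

T67

Status=T67: rows 1, 2, 3, 5, 6, 9 → OrderID takes values {delta, omega, sigma, alpha} — violation
Status=T70: rows 4, 7, 11 → OrderID = delta, delta, delta ✓
Status=T26: rows 8, 10 → OrderID = omega, omega ✓
The only Status value with inconsistent OrderID is Status=T67.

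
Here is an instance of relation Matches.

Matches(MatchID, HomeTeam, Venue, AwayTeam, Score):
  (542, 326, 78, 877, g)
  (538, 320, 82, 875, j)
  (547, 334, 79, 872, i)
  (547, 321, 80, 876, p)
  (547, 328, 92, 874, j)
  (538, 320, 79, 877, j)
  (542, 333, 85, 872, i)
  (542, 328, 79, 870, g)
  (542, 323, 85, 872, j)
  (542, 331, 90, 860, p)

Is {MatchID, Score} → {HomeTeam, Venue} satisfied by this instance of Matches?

(MatchID=542, Score=g): 2 rows → {HomeTeam,Venue} takes values {(326, 78), (328, 79)} — violation
(MatchID=538, Score=j): 2 rows → {HomeTeam,Venue} takes values {(320, 82), (320, 79)} — violation
(MatchID=547, Score=i): 1 row → {HomeTeam,Venue} = (334, 79) ✓
(MatchID=547, Score=p): 1 row → {HomeTeam,Venue} = (321, 80) ✓
(MatchID=547, Score=j): 1 row → {HomeTeam,Venue} = (328, 92) ✓
(MatchID=542, Score=i): 1 row → {HomeTeam,Venue} = (333, 85) ✓
(MatchID=542, Score=j): 1 row → {HomeTeam,Venue} = (323, 85) ✓
(MatchID=542, Score=p): 1 row → {HomeTeam,Venue} = (331, 90) ✓
Two rows agree on {MatchID, Score} but differ on {HomeTeam, Venue}, so {MatchID, Score} → {HomeTeam, Venue} does not hold.

No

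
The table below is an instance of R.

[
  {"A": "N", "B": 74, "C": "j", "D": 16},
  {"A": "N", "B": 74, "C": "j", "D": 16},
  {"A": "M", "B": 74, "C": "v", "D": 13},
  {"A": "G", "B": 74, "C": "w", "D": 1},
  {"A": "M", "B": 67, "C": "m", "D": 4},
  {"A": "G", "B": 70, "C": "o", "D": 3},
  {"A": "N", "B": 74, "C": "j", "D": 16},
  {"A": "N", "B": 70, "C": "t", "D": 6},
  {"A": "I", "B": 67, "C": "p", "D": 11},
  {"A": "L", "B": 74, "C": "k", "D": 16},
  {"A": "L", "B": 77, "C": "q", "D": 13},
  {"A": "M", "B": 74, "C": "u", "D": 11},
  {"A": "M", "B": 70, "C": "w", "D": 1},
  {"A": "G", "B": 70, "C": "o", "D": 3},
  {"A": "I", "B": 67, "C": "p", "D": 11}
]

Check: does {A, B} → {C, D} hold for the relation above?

(A=N, B=74): 3 rows → {C,D} = (j, 16), (j, 16), (j, 16) ✓
(A=M, B=74): 2 rows → {C,D} takes values {(v, 13), (u, 11)} — violation
(A=G, B=74): 1 row → {C,D} = (w, 1) ✓
(A=M, B=67): 1 row → {C,D} = (m, 4) ✓
(A=G, B=70): 2 rows → {C,D} = (o, 3), (o, 3) ✓
(A=N, B=70): 1 row → {C,D} = (t, 6) ✓
(A=I, B=67): 2 rows → {C,D} = (p, 11), (p, 11) ✓
(A=L, B=74): 1 row → {C,D} = (k, 16) ✓
(A=L, B=77): 1 row → {C,D} = (q, 13) ✓
(A=M, B=70): 1 row → {C,D} = (w, 1) ✓
Two rows agree on {A, B} but differ on {C, D}, so {A, B} → {C, D} does not hold.

No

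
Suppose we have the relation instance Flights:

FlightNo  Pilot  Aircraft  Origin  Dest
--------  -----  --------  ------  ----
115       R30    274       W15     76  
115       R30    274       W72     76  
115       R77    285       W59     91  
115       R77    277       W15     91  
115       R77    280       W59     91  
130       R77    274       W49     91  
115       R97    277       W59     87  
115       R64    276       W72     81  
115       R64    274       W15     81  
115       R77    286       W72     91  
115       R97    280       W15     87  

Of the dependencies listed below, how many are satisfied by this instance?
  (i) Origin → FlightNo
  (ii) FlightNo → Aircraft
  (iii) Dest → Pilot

(i) Origin → FlightNo: every LHS value maps to a single RHS value — holds.
(ii) FlightNo → Aircraft: FlightNo=115: 10 rows → Aircraft takes values {274, 285, 277, 280, 276, 286} — violation — fails.
(iii) Dest → Pilot: every LHS value maps to a single RHS value — holds.
2 of the 3 dependencies hold.

2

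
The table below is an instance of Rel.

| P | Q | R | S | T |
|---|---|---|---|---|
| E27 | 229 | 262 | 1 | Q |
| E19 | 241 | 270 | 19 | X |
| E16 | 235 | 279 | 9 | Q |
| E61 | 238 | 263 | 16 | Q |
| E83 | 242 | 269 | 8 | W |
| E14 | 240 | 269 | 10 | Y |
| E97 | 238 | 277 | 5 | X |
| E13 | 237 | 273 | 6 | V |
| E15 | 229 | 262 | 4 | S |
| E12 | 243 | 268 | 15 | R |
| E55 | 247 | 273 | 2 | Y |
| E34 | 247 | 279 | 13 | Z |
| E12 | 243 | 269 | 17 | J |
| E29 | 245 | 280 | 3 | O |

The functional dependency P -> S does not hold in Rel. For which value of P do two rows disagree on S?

E12

P=E27: 1 row → S = 1 ✓
P=E19: 1 row → S = 19 ✓
P=E16: 1 row → S = 9 ✓
P=E61: 1 row → S = 16 ✓
P=E83: 1 row → S = 8 ✓
P=E14: 1 row → S = 10 ✓
P=E97: 1 row → S = 5 ✓
P=E13: 1 row → S = 6 ✓
P=E15: 1 row → S = 4 ✓
P=E12: 2 rows → S takes values {15, 17} — violation
P=E55: 1 row → S = 2 ✓
P=E34: 1 row → S = 13 ✓
P=E29: 1 row → S = 3 ✓
The only P value with inconsistent S is P=E12.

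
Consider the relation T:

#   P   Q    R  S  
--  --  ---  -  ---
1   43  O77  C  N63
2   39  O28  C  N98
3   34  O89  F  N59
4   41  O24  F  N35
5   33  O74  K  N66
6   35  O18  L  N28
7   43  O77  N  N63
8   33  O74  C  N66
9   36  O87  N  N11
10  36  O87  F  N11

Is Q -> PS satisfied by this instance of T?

Q=O77: rows 1, 7 → {P,S} = (43, N63), (43, N63) ✓
Q=O28: row 2 → {P,S} = (39, N98) ✓
Q=O89: row 3 → {P,S} = (34, N59) ✓
Q=O24: row 4 → {P,S} = (41, N35) ✓
Q=O74: rows 5, 8 → {P,S} = (33, N66), (33, N66) ✓
Q=O18: row 6 → {P,S} = (35, N28) ✓
Q=O87: rows 9, 10 → {P,S} = (36, N11), (36, N11) ✓
Every Q value is associated with a single PS value, so Q -> PS holds.

Yes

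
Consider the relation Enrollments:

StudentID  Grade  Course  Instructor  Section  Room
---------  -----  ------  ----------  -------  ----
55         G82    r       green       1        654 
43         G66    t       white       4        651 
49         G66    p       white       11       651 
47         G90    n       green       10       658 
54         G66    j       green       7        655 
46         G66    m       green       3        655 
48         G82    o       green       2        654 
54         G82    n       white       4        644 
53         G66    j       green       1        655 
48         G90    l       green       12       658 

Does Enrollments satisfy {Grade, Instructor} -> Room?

Yes

(Grade=G82, Instructor=green): 2 rows → Room = 654, 654 ✓
(Grade=G66, Instructor=white): 2 rows → Room = 651, 651 ✓
(Grade=G90, Instructor=green): 2 rows → Room = 658, 658 ✓
(Grade=G66, Instructor=green): 3 rows → Room = 655, 655, 655 ✓
(Grade=G82, Instructor=white): 1 row → Room = 644 ✓
Every {Grade, Instructor} value is associated with a single Room value, so {Grade, Instructor} -> Room holds.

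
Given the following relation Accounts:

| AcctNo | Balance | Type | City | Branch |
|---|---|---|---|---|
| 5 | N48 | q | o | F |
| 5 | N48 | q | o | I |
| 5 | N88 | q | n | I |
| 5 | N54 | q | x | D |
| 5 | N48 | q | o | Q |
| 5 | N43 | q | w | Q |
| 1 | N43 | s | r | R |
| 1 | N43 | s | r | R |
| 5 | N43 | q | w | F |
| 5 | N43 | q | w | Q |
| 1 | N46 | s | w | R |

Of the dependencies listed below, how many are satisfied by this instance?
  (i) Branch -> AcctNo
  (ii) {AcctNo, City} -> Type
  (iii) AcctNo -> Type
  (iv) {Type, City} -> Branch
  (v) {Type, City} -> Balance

4

(i) Branch -> AcctNo: every LHS value maps to a single RHS value — holds.
(ii) {AcctNo, City} -> Type: every LHS value maps to a single RHS value — holds.
(iii) AcctNo -> Type: every LHS value maps to a single RHS value — holds.
(iv) {Type, City} -> Branch: (Type=q, City=o): 3 rows → Branch takes values {F, I, Q} — violation; (Type=q, City=w): 3 rows → Branch takes values {Q, F} — violation — fails.
(v) {Type, City} -> Balance: every LHS value maps to a single RHS value — holds.
4 of the 5 dependencies hold.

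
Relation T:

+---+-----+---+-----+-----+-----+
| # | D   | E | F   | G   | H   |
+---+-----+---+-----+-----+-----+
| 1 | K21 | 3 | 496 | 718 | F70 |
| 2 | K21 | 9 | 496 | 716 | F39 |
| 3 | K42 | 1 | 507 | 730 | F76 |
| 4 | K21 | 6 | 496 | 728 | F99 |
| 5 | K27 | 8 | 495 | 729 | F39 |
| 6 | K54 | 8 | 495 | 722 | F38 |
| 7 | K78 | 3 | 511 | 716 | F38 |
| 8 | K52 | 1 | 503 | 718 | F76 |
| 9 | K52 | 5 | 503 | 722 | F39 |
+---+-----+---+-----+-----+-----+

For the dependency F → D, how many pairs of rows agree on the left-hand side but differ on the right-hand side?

1

F=496: all 3 rows agree on D — 0 pairs.
F=495: violating pairs (5,6) — 1 pair.
F=503: all 2 rows agree on D — 0 pairs.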